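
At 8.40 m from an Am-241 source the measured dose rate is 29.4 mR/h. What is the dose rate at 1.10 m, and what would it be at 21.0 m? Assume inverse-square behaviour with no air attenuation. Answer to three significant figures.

1710 mR/h; 4.70 mR/h

Applying the 1/r² law,
At 1.10 m: 29.4 × (8.40/1.10)² = 29.4 × 58.31 = 1714 mR/h
At 21.0 m: (1.10/21.0)² = 0.002744, so 1714 × 0.002744 = 4.703 mR/h.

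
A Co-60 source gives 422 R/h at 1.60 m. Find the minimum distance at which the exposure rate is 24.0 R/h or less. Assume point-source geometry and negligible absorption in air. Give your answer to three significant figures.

6.71 m

Using I₁d₁² = I₂d₂², d₂ = d₁·√(I₁/I₂).
I₁/I₂ = 422/24.0 = 17.58, so d₂ = 1.60 × √17.58 = 6.709 m.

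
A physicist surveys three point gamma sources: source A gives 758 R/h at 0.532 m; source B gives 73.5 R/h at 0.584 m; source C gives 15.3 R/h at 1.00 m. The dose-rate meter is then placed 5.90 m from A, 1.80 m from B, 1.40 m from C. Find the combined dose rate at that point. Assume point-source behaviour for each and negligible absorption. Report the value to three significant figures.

21.7 R/h

Each source contributes Iᵢ·(dᵢ/rᵢ)²; contributions add.
A: 758 × (0.532/5.90)² = 6.163 R/h
B: 73.5 × (0.584/1.80)² = 7.737 R/h
C: 15.3 × (1.00/1.40)² = 7.806 R/h
Total = 6.163 + 7.737 + 7.806 = 21.71 R/h.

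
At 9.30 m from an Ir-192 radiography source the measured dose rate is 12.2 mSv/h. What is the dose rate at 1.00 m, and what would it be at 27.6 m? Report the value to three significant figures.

Since intensity falls as 1/r²,
At 1.00 m: (9.30/1.00)² = 86.49, so 12.2 × 86.49 = 1055 mSv/h
At 27.6 m: 1055 × (1.00/27.6)² = 1055 × 0.001313 = 1.385 mSv/h.

1060 mSv/h; 1.39 mSv/h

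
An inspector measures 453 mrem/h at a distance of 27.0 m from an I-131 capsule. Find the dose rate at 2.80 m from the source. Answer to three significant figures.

Since intensity falls as 1/r², the rate at 2.80 m is
(27.0/2.80)² = 92.98, so 453 × 92.98 = 42120 mrem/h.

42100 mrem/h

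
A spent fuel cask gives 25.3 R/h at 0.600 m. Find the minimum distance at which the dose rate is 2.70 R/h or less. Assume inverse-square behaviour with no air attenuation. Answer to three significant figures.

1.84 m

Intensity scales as (d₁/d₂)², so d₂ = d₁·√(I₁/I₂).
I₁/I₂ = 25.3/2.70 = 9.370, so d₂ = 0.600 × √9.370 = 1.837 m.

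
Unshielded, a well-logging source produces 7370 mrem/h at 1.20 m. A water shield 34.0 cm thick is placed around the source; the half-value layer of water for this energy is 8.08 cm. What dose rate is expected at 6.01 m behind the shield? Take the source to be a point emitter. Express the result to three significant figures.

Distance alone: (1.20/6.01)² = 0.03987, so 7370 × 0.03987 = 293.8 mrem/h.
Shield: 34.0/8.08 = 4.208 half-value layers → attenuation 2^(−4.208) = 0.05411.
Combined: 293.8 × 0.05411 = 15.90 mrem/h.

15.9 mrem/h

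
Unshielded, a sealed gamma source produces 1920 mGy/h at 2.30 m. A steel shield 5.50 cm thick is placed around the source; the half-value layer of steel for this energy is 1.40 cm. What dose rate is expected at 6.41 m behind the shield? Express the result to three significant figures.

Distance alone: (2.30/6.41)² = 0.1287, so 1920 × 0.1287 = 247.1 mGy/h.
Shield: 5.50/1.40 = 3.929 half-value layers → attenuation 2^(−3.929) = 0.06565.
Combined: 247.1 × 0.06565 = 16.22 mGy/h.

16.2 mGy/h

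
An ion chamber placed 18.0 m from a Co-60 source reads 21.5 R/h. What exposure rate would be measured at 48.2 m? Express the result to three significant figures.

3.00 R/h

Using I₁d₁² = I₂d₂², scaling from 18.0 m to 48.2 m:
21.5 × (18.0/48.2)² = 21.5 × 0.1395 = 2.999 R/h.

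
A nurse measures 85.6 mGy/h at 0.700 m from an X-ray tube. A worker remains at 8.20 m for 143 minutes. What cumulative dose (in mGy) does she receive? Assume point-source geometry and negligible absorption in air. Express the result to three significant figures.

1.49 mGy

Using I₁d₁² = I₂d₂², rate at 8.20 m:
(0.700/8.20)² = 0.007287, so 85.6 × 0.007287 = 0.6238 mGy/h.
Dose = rate × time = 0.6238 mGy/h × 2.383 h = 1.487 mGy.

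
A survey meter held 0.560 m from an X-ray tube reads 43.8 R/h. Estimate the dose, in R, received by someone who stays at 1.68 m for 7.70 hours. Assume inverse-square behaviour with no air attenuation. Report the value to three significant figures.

37.5 R

Applying the 1/r² law, rate at 1.68 m:
(0.560/1.68)² = 0.1111, so 43.8 × 0.1111 = 4.866 R/h.
Dose = rate × time = 4.866 R/h × 7.700 h = 37.47 R.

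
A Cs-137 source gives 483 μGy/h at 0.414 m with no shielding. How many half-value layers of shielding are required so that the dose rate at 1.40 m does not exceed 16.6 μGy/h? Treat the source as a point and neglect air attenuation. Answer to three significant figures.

At 1.40 m, distance alone gives 483 × (0.414/1.40)² = 483 × 0.08745 = 42.24 μGy/h.
Further attenuation needed: 42.24/16.6 = 2.545.
n = log₂(2.545) = 1.348 half-value layers.

1.35 half-value layers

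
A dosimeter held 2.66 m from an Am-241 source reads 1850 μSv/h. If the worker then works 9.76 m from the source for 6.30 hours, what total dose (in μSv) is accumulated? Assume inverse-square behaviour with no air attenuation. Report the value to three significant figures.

Intensity scales as (d₁/d₂)², so rate at 9.76 m:
(2.66/9.76)² = 0.07428, so 1850 × 0.07428 = 137.4 μSv/h.
Dose = rate × time = 137.4 μSv/h × 6.300 h = 865.6 μSv.

866 μSv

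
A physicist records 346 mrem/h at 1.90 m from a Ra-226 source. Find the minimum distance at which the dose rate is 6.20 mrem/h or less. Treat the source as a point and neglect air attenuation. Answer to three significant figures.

By the inverse-square law, d₂ = d₁·√(I₁/I₂).
I₁/I₂ = 346/6.20 = 55.81, so d₂ = 1.90 × √55.81 = 14.19 m.

14.2 m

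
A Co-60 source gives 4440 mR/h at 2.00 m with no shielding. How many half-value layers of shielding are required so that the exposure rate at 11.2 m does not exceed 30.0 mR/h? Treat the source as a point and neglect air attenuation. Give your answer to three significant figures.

At 11.2 m, distance alone gives (2.00/11.2)² = 0.03189, so 4440 × 0.03189 = 141.6 mR/h.
Further attenuation needed: 141.6/30.0 = 4.720.
n = log₂(4.720) = 2.239 half-value layers.

2.24 half-value layers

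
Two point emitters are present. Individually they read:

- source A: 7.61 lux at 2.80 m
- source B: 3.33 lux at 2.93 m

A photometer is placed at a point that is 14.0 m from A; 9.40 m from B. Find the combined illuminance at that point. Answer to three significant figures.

0.628 lux

By superposition, sum each source's inverse-square contribution:
A: 7.61 × (2.80/14.0)² = 0.3044 lux
B: 3.33 × (2.93/9.40)² = 0.3235 lux
Total = 0.3044 + 0.3235 = 0.6279 lux.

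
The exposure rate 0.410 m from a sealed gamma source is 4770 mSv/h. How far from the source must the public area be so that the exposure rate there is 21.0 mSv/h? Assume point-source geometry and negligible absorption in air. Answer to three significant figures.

6.18 m

Applying the 1/r² law, d₂ = d₁·√(I₁/I₂).
I₁/I₂ = 4770/21.0 = 227.1, so d₂ = 0.410 × √227.1 = 6.179 m.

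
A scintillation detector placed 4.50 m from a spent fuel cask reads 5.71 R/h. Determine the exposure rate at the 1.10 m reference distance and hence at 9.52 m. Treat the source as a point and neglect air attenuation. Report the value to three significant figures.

Applying the 1/r² law,
At 1.10 m: (4.50/1.10)² = 16.74, so 5.71 × 16.74 = 95.59 R/h
At 9.52 m: (1.10/9.52)² = 0.01335, so 95.59 × 0.01335 = 1.276 R/h.

95.6 R/h; 1.28 R/h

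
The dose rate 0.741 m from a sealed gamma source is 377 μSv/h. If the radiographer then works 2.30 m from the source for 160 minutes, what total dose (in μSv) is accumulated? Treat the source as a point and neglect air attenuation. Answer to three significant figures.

Intensity scales as (d₁/d₂)², so rate at 2.30 m:
377 × (0.741/2.30)² = 377 × 0.1038 = 39.13 μSv/h.
Dose = rate × time = 39.13 μSv/h × 2.667 h = 104.4 μSv.

104 μSv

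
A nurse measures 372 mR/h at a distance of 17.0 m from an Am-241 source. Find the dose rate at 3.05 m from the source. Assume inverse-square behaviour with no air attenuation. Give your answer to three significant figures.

Intensity scales as (d₁/d₂)², so the rate at 3.05 m is
372 × (17.0/3.05)² = 372 × 31.07 = 11560 mR/h.

11600 mR/h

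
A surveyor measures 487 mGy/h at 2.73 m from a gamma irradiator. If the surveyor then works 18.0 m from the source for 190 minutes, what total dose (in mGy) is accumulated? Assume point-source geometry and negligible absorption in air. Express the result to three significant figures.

Intensity scales as (d₁/d₂)², so rate at 18.0 m:
487 × (2.73/18.0)² = 487 × 0.02300 = 11.20 mGy/h.
Dose = rate × time = 11.20 mGy/h × 3.167 h = 35.47 mGy.

35.5 mGy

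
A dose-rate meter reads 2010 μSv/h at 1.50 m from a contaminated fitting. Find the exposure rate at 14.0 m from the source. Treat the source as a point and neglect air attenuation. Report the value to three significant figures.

23.1 μSv/h

Since intensity falls as 1/r², the rate at 14.0 m is
(1.50/14.0)² = 0.01148, so 2010 × 0.01148 = 23.07 μSv/h.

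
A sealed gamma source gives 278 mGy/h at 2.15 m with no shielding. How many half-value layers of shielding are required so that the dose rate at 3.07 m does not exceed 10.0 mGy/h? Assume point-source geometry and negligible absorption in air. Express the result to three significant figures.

At 3.07 m, distance alone gives 278 × (2.15/3.07)² = 278 × 0.4905 = 136.4 mGy/h.
Further attenuation needed: 136.4/10.0 = 13.64.
n = log₂(13.64) = 3.770 half-value layers.

3.77 half-value layers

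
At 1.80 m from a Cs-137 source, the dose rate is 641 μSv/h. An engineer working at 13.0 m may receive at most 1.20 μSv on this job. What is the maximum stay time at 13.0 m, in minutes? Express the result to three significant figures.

Applying the 1/r² law, rate at 13.0 m:
(1.80/13.0)² = 0.01917, so 641 × 0.01917 = 12.29 μSv/h.
Stay time = 1.20 μSv ÷ 12.29 μSv/h = 0.09764 h = 5.858 min.

5.86 min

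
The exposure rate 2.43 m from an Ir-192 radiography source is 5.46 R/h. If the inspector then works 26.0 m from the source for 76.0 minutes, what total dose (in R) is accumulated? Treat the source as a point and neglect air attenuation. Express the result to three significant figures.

By the inverse-square law, rate at 26.0 m:
5.46 × (2.43/26.0)² = 5.46 × 0.008735 = 0.04769 R/h.
Dose = rate × time = 0.04769 R/h × 1.267 h = 0.06042 R.

0.0604 R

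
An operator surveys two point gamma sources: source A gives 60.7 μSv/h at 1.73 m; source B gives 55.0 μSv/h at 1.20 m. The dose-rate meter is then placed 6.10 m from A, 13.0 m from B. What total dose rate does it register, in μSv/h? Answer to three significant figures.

Each source contributes Iᵢ·(dᵢ/rᵢ)²; contributions add.
A: 60.7 × (1.73/6.10)² = 4.882 μSv/h
B: 55.0 × (1.20/13.0)² = 0.4686 μSv/h
Total = 4.882 + 0.4686 = 5.351 μSv/h.

5.35 μSv/h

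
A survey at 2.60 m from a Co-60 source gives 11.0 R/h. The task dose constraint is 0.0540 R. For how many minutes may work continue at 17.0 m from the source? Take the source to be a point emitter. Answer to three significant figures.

12.6 min

Since intensity falls as 1/r², rate at 17.0 m:
11.0 × (2.60/17.0)² = 11.0 × 0.02339 = 0.2573 R/h.
Stay time = 0.0540 R ÷ 0.2573 R/h = 0.2099 h = 12.59 min.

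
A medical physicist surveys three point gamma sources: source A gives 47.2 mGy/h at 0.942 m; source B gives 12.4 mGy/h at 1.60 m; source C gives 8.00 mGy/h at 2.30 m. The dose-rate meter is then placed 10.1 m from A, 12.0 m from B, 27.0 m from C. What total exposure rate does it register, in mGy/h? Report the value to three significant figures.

Each source contributes Iᵢ·(dᵢ/rᵢ)²; contributions add.
A: 47.2 × (0.942/10.1)² = 0.4106 mGy/h
B: 12.4 × (1.60/12.0)² = 0.2204 mGy/h
C: 8.00 × (2.30/27.0)² = 0.05805 mGy/h
Total = 0.4106 + 0.2204 + 0.05805 = 0.6891 mGy/h.

0.689 mGy/h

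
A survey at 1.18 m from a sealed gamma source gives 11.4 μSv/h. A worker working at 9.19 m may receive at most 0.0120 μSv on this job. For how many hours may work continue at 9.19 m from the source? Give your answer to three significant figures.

0.0638 h

Since intensity falls as 1/r², rate at 9.19 m:
(1.18/9.19)² = 0.01649, so 11.4 × 0.01649 = 0.1880 μSv/h.
Stay time = 0.0120 μSv ÷ 0.1880 μSv/h = 0.06383 h.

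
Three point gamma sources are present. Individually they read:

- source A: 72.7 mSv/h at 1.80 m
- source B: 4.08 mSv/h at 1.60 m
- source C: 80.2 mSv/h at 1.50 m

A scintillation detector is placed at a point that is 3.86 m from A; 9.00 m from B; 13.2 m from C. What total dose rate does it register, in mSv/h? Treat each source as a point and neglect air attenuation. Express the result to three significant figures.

By superposition, sum each source's inverse-square contribution:
A: 72.7 × (1.80/3.86)² = 15.81 mSv/h
B: 4.08 × (1.60/9.00)² = 0.1289 mSv/h
C: 80.2 × (1.50/13.2)² = 1.036 mSv/h
Total = 15.81 + 0.1289 + 1.036 = 16.97 mSv/h.

17.0 mSv/h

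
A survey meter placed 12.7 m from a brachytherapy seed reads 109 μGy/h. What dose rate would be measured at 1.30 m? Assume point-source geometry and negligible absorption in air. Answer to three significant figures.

By the inverse-square law, scaling from 12.7 m to 1.30 m:
(12.7/1.30)² = 95.44, so 109 × 95.44 = 10400 μGy/h.

10400 μGy/h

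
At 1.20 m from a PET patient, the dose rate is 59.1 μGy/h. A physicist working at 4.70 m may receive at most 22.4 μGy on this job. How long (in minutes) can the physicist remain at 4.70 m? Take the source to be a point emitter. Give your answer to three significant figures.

Applying the 1/r² law, rate at 4.70 m:
(1.20/4.70)² = 0.06519, so 59.1 × 0.06519 = 3.853 μGy/h.
Stay time = 22.4 μGy ÷ 3.853 μGy/h = 5.814 h = 348.8 min.

349 min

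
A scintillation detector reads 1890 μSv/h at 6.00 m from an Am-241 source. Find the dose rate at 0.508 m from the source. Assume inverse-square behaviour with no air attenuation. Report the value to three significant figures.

By the inverse-square law, the rate at 0.508 m is
(6.00/0.508)² = 139.5, so 1890 × 139.5 = 263700 μSv/h.

264000 μSv/h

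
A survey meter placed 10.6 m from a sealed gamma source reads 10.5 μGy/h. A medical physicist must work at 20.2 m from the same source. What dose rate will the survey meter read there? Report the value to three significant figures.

2.89 μGy/h

Intensity scales as (d₁/d₂)², so scaling from 10.6 m to 20.2 m:
(10.6/20.2)² = 0.2754, so 10.5 × 0.2754 = 2.892 μGy/h.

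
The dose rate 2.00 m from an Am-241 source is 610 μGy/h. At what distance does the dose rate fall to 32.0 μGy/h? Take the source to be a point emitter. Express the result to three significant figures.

8.73 m

Applying the 1/r² law, d₂ = d₁·√(I₁/I₂).
I₁/I₂ = 610/32.0 = 19.06, so d₂ = 2.00 × √19.06 = 8.732 m.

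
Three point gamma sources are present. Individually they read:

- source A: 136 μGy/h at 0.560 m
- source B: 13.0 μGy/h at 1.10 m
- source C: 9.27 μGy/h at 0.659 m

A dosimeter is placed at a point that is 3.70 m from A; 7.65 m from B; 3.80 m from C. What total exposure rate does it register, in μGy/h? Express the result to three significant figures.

Each source contributes Iᵢ·(dᵢ/rᵢ)²; contributions add.
A: 136 × (0.560/3.70)² = 3.115 μGy/h
B: 13.0 × (1.10/7.65)² = 0.2688 μGy/h
C: 9.27 × (0.659/3.80)² = 0.2788 μGy/h
Total = 3.115 + 0.2688 + 0.2788 = 3.663 μGy/h.

3.66 μGy/h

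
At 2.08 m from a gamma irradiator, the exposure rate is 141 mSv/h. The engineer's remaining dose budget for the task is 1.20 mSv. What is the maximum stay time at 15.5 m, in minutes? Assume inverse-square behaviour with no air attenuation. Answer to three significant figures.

Using I₁d₁² = I₂d₂², rate at 15.5 m:
141 × (2.08/15.5)² = 141 × 0.01801 = 2.539 mSv/h.
Stay time = 1.20 mSv ÷ 2.539 mSv/h = 0.4726 h = 28.36 min.

28.4 min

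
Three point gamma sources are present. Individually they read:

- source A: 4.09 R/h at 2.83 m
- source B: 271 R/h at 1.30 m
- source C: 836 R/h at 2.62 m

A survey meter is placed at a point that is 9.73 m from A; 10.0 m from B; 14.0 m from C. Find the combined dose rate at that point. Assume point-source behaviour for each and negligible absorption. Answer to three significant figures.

34.2 R/h

Each source contributes Iᵢ·(dᵢ/rᵢ)²; contributions add.
A: 4.09 × (2.83/9.73)² = 0.3460 R/h
B: 271 × (1.30/10.0)² = 4.580 R/h
C: 836 × (2.62/14.0)² = 29.28 R/h
Total = 0.3460 + 4.580 + 29.28 = 34.21 R/h.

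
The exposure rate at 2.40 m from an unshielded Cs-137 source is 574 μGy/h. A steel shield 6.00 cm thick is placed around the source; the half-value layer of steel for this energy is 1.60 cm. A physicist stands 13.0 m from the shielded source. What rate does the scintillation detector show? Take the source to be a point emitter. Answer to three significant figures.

Distance alone: (2.40/13.0)² = 0.03408, so 574 × 0.03408 = 19.56 μGy/h.
Shield: 6.00/1.60 = 3.750 half-value layers → attenuation 2^(−3.750) = 0.07433.
Combined: 19.56 × 0.07433 = 1.454 μGy/h.

1.45 μGy/h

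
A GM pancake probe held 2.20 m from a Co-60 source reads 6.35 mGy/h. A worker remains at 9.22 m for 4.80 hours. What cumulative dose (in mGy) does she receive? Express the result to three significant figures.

By the inverse-square law, rate at 9.22 m:
6.35 × (2.20/9.22)² = 6.35 × 0.05694 = 0.3616 mGy/h.
Dose = rate × time = 0.3616 mGy/h × 4.800 h = 1.736 mGy.

1.74 mGy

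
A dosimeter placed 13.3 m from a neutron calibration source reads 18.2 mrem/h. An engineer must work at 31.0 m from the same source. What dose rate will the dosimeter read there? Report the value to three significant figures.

Since intensity falls as 1/r², scaling from 13.3 m to 31.0 m:
(13.3/31.0)² = 0.1841, so 18.2 × 0.1841 = 3.351 mrem/h.

3.35 mrem/h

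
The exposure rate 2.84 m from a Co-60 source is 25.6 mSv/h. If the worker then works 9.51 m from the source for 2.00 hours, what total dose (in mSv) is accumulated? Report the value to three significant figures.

4.57 mSv

Intensity scales as (d₁/d₂)², so rate at 9.51 m:
(2.84/9.51)² = 0.08918, so 25.6 × 0.08918 = 2.283 mSv/h.
Dose = rate × time = 2.283 mSv/h × 2.000 h = 4.566 mSv.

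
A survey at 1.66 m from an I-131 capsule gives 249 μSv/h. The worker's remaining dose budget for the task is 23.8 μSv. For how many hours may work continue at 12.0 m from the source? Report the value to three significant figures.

Intensity scales as (d₁/d₂)², so rate at 12.0 m:
249 × (1.66/12.0)² = 249 × 0.01914 = 4.766 μSv/h.
Stay time = 23.8 μSv ÷ 4.766 μSv/h = 4.994 h.

4.99 h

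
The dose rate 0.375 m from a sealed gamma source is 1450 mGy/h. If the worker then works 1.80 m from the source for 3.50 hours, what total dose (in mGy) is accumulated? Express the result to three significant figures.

Applying the 1/r² law, rate at 1.80 m:
1450 × (0.375/1.80)² = 1450 × 0.04340 = 62.93 mGy/h.
Dose = rate × time = 62.93 mGy/h × 3.500 h = 220.3 mGy.

220 mGy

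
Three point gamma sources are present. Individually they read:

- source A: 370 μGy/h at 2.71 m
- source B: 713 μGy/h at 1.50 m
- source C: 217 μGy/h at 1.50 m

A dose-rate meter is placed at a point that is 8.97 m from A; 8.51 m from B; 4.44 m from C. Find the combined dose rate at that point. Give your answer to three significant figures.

80.7 μGy/h

Each source contributes Iᵢ·(dᵢ/rᵢ)²; contributions add.
A: 370 × (2.71/8.97)² = 33.77 μGy/h
B: 713 × (1.50/8.51)² = 22.15 μGy/h
C: 217 × (1.50/4.44)² = 24.77 μGy/h
Total = 33.77 + 22.15 + 24.77 = 80.69 μGy/h.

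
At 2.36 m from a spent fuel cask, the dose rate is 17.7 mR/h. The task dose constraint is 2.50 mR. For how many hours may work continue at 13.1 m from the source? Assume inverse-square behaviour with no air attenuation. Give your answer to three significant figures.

Since intensity falls as 1/r², rate at 13.1 m:
(2.36/13.1)² = 0.03245, so 17.7 × 0.03245 = 0.5744 mR/h.
Stay time = 2.50 mR ÷ 0.5744 mR/h = 4.352 h.

4.35 h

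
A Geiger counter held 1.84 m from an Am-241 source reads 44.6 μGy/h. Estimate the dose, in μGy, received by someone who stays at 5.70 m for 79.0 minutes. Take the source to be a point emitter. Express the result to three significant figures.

6.12 μGy

Intensity scales as (d₁/d₂)², so rate at 5.70 m:
(1.84/5.70)² = 0.1042, so 44.6 × 0.1042 = 4.647 μGy/h.
Dose = rate × time = 4.647 μGy/h × 1.317 h = 6.120 μGy.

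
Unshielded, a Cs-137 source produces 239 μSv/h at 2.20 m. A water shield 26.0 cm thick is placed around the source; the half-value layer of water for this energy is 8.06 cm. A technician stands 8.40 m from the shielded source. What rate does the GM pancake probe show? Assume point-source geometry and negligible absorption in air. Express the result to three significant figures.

1.75 μSv/h

Distance alone: 239 × (2.20/8.40)² = 239 × 0.06859 = 16.39 μSv/h.
Shield: 26.0/8.06 = 3.226 half-value layers → attenuation 2^(−3.226) = 0.1069.
Combined: 16.39 × 0.1069 = 1.752 μSv/h.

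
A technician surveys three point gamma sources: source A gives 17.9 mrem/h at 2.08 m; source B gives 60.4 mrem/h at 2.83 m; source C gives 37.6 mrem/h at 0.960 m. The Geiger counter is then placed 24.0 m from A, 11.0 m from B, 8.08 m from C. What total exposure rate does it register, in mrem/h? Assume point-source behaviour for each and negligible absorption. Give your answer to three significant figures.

4.66 mrem/h

Each source contributes Iᵢ·(dᵢ/rᵢ)²; contributions add.
A: 17.9 × (2.08/24.0)² = 0.1344 mrem/h
B: 60.4 × (2.83/11.0)² = 3.998 mrem/h
C: 37.6 × (0.960/8.08)² = 0.5308 mrem/h
Total = 0.1344 + 3.998 + 0.5308 = 4.663 mrem/h.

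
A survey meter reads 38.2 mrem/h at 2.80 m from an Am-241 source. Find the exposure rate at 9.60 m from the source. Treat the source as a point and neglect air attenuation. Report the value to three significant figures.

3.25 mrem/h

Intensity scales as (d₁/d₂)², so the rate at 9.60 m is
(2.80/9.60)² = 0.08507, so 38.2 × 0.08507 = 3.250 mrem/h.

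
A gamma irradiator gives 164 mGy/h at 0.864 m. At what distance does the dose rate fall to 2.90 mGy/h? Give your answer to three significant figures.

Using I₁d₁² = I₂d₂², d₂ = d₁·√(I₁/I₂).
I₁/I₂ = 164/2.90 = 56.55, so d₂ = 0.864 × √56.55 = 6.497 m.

6.50 m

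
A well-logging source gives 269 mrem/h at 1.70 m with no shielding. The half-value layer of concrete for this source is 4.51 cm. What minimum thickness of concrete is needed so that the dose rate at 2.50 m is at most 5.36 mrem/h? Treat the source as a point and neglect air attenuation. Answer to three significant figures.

At 2.50 m, distance alone gives (1.70/2.50)² = 0.4624, so 269 × 0.4624 = 124.4 mrem/h.
Further attenuation needed: 124.4/5.36 = 23.21.
n = log₂(23.21) = 4.537 half-value layers.
Thickness = 4.537 × 4.51 cm = 20.46 cm.

20.5 cm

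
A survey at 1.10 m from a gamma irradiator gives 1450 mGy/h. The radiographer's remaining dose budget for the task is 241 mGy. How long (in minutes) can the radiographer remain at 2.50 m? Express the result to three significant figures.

Intensity scales as (d₁/d₂)², so rate at 2.50 m:
(1.10/2.50)² = 0.1936, so 1450 × 0.1936 = 280.7 mGy/h.
Stay time = 241 mGy ÷ 280.7 mGy/h = 0.8586 h = 51.52 min.

51.5 min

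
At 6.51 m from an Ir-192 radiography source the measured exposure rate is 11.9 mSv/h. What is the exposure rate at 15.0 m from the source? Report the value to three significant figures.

Since intensity falls as 1/r², scaling from 6.51 m to 15.0 m:
(6.51/15.0)² = 0.1884, so 11.9 × 0.1884 = 2.242 mSv/h.

2.24 mSv/h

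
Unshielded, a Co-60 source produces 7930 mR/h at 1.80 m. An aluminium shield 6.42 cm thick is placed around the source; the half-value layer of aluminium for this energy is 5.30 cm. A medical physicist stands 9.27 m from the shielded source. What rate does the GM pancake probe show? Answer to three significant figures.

Distance alone: 7930 × (1.80/9.27)² = 7930 × 0.03770 = 299.0 mR/h.
Shield: 6.42/5.30 = 1.211 half-value layers → attenuation 2^(−1.211) = 0.4320.
Combined: 299.0 × 0.4320 = 129.2 mR/h.

129 mR/h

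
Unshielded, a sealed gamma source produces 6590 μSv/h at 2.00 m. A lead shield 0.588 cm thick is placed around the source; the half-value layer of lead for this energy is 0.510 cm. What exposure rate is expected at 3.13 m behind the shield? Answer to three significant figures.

1210 μSv/h

Distance alone: (2.00/3.13)² = 0.4083, so 6590 × 0.4083 = 2691 μSv/h.
Shield: 0.588/0.510 = 1.153 half-value layers → attenuation 2^(−1.153) = 0.4497.
Combined: 2691 × 0.4497 = 1210 μSv/h.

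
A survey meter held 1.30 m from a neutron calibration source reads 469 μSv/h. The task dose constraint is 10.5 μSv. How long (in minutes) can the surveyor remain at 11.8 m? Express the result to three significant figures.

Since intensity falls as 1/r², rate at 11.8 m:
469 × (1.30/11.8)² = 469 × 0.01214 = 5.694 μSv/h.
Stay time = 10.5 μSv ÷ 5.694 μSv/h = 1.844 h = 110.6 min.

111 min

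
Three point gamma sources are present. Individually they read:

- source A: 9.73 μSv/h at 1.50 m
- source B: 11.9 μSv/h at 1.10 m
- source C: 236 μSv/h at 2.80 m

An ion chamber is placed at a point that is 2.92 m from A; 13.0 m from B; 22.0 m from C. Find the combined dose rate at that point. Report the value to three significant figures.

6.48 μSv/h

By superposition, sum each source's inverse-square contribution:
A: 9.73 × (1.50/2.92)² = 2.568 μSv/h
B: 11.9 × (1.10/13.0)² = 0.08520 μSv/h
C: 236 × (2.80/22.0)² = 3.823 μSv/h
Total = 2.568 + 0.08520 + 3.823 = 6.476 μSv/h.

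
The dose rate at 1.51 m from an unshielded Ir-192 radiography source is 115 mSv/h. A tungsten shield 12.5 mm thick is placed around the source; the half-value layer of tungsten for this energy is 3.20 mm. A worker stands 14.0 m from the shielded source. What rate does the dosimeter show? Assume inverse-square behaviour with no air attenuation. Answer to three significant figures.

0.0892 mSv/h

Distance alone: (1.51/14.0)² = 0.01163, so 115 × 0.01163 = 1.337 mSv/h.
Shield: 12.5/3.20 = 3.906 half-value layers → attenuation 2^(−3.906) = 0.06671.
Combined: 1.337 × 0.06671 = 0.08919 mSv/h.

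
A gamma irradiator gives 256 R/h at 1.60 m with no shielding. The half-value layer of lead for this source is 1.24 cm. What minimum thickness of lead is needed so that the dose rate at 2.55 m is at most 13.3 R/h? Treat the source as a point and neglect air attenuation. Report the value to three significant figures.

3.62 cm

At 2.55 m, distance alone gives (1.60/2.55)² = 0.3937, so 256 × 0.3937 = 100.8 R/h.
Further attenuation needed: 100.8/13.3 = 7.579.
n = log₂(7.579) = 2.922 half-value layers.
Thickness = 2.922 × 1.24 cm = 3.623 cm.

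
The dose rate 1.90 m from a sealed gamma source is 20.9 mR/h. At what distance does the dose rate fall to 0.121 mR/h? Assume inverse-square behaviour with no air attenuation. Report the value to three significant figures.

25.0 m

Intensity scales as (d₁/d₂)², so d₂ = d₁·√(I₁/I₂).
I₁/I₂ = 20.9/0.121 = 172.7, so d₂ = 1.90 × √172.7 = 24.97 m.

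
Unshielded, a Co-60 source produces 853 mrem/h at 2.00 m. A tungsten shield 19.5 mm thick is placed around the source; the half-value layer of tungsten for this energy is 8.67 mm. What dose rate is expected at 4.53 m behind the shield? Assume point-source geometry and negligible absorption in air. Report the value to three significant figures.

Distance alone: 853 × (2.00/4.53)² = 853 × 0.1949 = 166.2 mrem/h.
Shield: 19.5/8.67 = 2.249 half-value layers → attenuation 2^(−2.249) = 0.2104.
Combined: 166.2 × 0.2104 = 34.97 mrem/h.

35.0 mrem/h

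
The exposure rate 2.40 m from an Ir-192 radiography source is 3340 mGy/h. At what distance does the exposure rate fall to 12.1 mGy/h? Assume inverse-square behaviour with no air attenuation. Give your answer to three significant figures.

39.9 m

Using I₁d₁² = I₂d₂², d₂ = d₁·√(I₁/I₂).
I₁/I₂ = 3340/12.1 = 276.0, so d₂ = 2.40 × √276.0 = 39.87 m.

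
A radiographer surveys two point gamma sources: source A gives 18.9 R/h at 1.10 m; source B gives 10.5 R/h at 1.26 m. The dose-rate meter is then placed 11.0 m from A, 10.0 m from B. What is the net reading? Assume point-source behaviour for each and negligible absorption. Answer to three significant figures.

By superposition, sum each source's inverse-square contribution:
A: 18.9 × (1.10/11.0)² = 0.1890 R/h
B: 10.5 × (1.26/10.0)² = 0.1667 R/h
Total = 0.1890 + 0.1667 = 0.3557 R/h.

0.356 R/h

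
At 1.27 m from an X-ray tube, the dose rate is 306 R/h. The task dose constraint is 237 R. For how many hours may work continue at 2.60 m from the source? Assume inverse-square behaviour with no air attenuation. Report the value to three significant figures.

Since intensity falls as 1/r², rate at 2.60 m:
(1.27/2.60)² = 0.2386, so 306 × 0.2386 = 73.01 R/h.
Stay time = 237 R ÷ 73.01 R/h = 3.246 h.

3.25 h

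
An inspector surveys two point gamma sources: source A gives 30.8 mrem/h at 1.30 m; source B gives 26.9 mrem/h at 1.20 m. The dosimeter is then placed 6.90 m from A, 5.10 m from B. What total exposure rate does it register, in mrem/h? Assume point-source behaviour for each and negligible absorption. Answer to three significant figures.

By superposition, sum each source's inverse-square contribution:
A: 30.8 × (1.30/6.90)² = 1.093 mrem/h
B: 26.9 × (1.20/5.10)² = 1.489 mrem/h
Total = 1.093 + 1.489 = 2.582 mrem/h.

2.58 mrem/h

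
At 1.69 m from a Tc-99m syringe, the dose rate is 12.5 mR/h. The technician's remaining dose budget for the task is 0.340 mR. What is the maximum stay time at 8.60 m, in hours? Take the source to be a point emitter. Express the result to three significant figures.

By the inverse-square law, rate at 8.60 m:
12.5 × (1.69/8.60)² = 12.5 × 0.03862 = 0.4828 mR/h.
Stay time = 0.340 mR ÷ 0.4828 mR/h = 0.7042 h.

0.704 h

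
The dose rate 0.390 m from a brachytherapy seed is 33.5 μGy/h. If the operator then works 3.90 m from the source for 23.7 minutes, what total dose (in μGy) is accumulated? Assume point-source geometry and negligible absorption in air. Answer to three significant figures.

0.132 μGy

Applying the 1/r² law, rate at 3.90 m:
(0.390/3.90)² = 0.01000, so 33.5 × 0.01000 = 0.3350 μGy/h.
Dose = rate × time = 0.3350 μGy/h × 0.3950 h = 0.1323 μGy.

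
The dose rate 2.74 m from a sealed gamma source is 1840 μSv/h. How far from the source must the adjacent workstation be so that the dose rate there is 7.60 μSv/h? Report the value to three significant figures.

By the inverse-square law, d₂ = d₁·√(I₁/I₂).
I₁/I₂ = 1840/7.60 = 242.1, so d₂ = 2.74 × √242.1 = 42.63 m.

42.6 m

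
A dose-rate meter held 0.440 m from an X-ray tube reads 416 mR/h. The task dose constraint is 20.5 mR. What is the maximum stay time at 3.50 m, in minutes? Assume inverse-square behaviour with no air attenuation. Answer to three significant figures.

Applying the 1/r² law, rate at 3.50 m:
416 × (0.440/3.50)² = 416 × 0.01580 = 6.573 mR/h.
Stay time = 20.5 mR ÷ 6.573 mR/h = 3.119 h = 187.1 min.

187 min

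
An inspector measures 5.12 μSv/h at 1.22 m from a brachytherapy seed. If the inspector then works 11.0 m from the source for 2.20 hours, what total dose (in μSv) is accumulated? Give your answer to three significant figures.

Applying the 1/r² law, rate at 11.0 m:
(1.22/11.0)² = 0.01230, so 5.12 × 0.01230 = 0.06298 μSv/h.
Dose = rate × time = 0.06298 μSv/h × 2.200 h = 0.1386 μSv.

0.139 μSv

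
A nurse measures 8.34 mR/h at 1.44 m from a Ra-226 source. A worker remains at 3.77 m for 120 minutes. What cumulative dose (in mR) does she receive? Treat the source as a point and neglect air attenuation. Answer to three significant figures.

2.43 mR

Intensity scales as (d₁/d₂)², so rate at 3.77 m:
8.34 × (1.44/3.77)² = 8.34 × 0.1459 = 1.217 mR/h.
Dose = rate × time = 1.217 mR/h × 2.000 h = 2.434 mR.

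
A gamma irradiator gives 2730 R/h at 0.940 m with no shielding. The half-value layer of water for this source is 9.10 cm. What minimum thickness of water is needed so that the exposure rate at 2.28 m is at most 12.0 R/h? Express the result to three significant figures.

48.0 cm

At 2.28 m, distance alone gives (0.940/2.28)² = 0.1700, so 2730 × 0.1700 = 464.1 R/h.
Further attenuation needed: 464.1/12.0 = 38.68.
n = log₂(38.68) = 5.274 half-value layers.
Thickness = 5.274 × 9.10 cm = 47.99 cm.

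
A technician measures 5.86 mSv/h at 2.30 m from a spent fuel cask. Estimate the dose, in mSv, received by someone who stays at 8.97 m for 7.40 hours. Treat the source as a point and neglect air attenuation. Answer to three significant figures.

2.85 mSv

By the inverse-square law, rate at 8.97 m:
5.86 × (2.30/8.97)² = 5.86 × 0.06575 = 0.3853 mSv/h.
Dose = rate × time = 0.3853 mSv/h × 7.400 h = 2.851 mSv.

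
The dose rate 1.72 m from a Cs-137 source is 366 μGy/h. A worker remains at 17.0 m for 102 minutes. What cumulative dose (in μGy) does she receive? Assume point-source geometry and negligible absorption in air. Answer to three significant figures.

Intensity scales as (d₁/d₂)², so rate at 17.0 m:
366 × (1.72/17.0)² = 366 × 0.01024 = 3.748 μGy/h.
Dose = rate × time = 3.748 μGy/h × 1.700 h = 6.372 μGy.

6.37 μGy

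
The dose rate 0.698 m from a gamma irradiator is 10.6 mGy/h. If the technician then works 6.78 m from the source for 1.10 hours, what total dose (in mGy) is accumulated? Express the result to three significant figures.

0.124 mGy

Using I₁d₁² = I₂d₂², rate at 6.78 m:
10.6 × (0.698/6.78)² = 10.6 × 0.01060 = 0.1124 mGy/h.
Dose = rate × time = 0.1124 mGy/h × 1.100 h = 0.1236 mGy.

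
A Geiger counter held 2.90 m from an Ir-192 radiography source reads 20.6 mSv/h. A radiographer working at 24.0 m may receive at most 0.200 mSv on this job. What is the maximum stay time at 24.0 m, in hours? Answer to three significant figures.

Using I₁d₁² = I₂d₂², rate at 24.0 m:
20.6 × (2.90/24.0)² = 20.6 × 0.01460 = 0.3008 mSv/h.
Stay time = 0.200 mSv ÷ 0.3008 mSv/h = 0.6649 h.

0.665 h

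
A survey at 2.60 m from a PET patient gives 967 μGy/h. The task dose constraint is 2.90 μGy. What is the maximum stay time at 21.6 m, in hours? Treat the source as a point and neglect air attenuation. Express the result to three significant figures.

Intensity scales as (d₁/d₂)², so rate at 21.6 m:
967 × (2.60/21.6)² = 967 × 0.01449 = 14.01 μGy/h.
Stay time = 2.90 μGy ÷ 14.01 μGy/h = 0.2070 h.

0.207 h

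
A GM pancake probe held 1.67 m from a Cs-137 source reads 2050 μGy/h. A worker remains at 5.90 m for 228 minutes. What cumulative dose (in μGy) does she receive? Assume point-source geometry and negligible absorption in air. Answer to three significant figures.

Applying the 1/r² law, rate at 5.90 m:
(1.67/5.90)² = 0.08012, so 2050 × 0.08012 = 164.2 μGy/h.
Dose = rate × time = 164.2 μGy/h × 3.800 h = 624.0 μGy.

624 μGy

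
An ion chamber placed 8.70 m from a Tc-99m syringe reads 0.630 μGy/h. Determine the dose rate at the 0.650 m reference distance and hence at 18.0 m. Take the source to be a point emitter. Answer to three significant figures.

Since intensity falls as 1/r²,
At 0.650 m: 0.630 × (8.70/0.650)² = 0.630 × 179.1 = 112.8 μGy/h
At 18.0 m: (0.650/18.0)² = 0.001304, so 112.8 × 0.001304 = 0.1471 μGy/h.

113 μGy/h; 0.147 μGy/h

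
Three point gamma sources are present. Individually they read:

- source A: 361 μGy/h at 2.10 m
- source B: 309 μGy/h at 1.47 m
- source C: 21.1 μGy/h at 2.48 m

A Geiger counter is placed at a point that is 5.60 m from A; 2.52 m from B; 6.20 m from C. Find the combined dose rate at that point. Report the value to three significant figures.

Each source contributes Iᵢ·(dᵢ/rᵢ)²; contributions add.
A: 361 × (2.10/5.60)² = 50.77 μGy/h
B: 309 × (1.47/2.52)² = 105.1 μGy/h
C: 21.1 × (2.48/6.20)² = 3.376 μGy/h
Total = 50.77 + 105.1 + 3.376 = 159.2 μGy/h.

159 μGy/h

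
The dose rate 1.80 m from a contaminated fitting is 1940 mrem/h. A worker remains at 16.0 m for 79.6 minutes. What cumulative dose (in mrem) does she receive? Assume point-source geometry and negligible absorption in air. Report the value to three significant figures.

32.6 mrem

Intensity scales as (d₁/d₂)², so rate at 16.0 m:
1940 × (1.80/16.0)² = 1940 × 0.01266 = 24.56 mrem/h.
Dose = rate × time = 24.56 mrem/h × 1.327 h = 32.59 mrem.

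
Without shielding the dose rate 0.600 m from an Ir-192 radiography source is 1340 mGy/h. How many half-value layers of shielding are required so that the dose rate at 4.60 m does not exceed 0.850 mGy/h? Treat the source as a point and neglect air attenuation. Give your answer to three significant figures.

4.75 half-value layers

At 4.60 m, distance alone gives (0.600/4.60)² = 0.01701, so 1340 × 0.01701 = 22.79 mGy/h.
Further attenuation needed: 22.79/0.850 = 26.81.
n = log₂(26.81) = 4.745 half-value layers.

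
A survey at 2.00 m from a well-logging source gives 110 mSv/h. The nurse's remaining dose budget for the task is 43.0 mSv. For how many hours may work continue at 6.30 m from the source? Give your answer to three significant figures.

Since intensity falls as 1/r², rate at 6.30 m:
(2.00/6.30)² = 0.1008, so 110 × 0.1008 = 11.09 mSv/h.
Stay time = 43.0 mSv ÷ 11.09 mSv/h = 3.877 h.

3.88 h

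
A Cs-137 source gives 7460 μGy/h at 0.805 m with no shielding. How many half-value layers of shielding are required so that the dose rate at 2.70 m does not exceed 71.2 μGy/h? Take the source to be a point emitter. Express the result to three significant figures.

At 2.70 m, distance alone gives (0.805/2.70)² = 0.08889, so 7460 × 0.08889 = 663.1 μGy/h.
Further attenuation needed: 663.1/71.2 = 9.313.
n = log₂(9.313) = 3.219 half-value layers.

3.22 half-value layers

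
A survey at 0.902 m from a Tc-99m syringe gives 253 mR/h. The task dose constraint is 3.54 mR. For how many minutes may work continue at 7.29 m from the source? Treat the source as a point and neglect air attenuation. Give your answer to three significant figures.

By the inverse-square law, rate at 7.29 m:
(0.902/7.29)² = 0.01531, so 253 × 0.01531 = 3.873 mR/h.
Stay time = 3.54 mR ÷ 3.873 mR/h = 0.9140 h = 54.84 min.

54.8 min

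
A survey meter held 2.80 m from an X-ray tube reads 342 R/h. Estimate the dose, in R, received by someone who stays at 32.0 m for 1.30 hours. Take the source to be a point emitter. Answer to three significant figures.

Intensity scales as (d₁/d₂)², so rate at 32.0 m:
(2.80/32.0)² = 0.007656, so 342 × 0.007656 = 2.618 R/h.
Dose = rate × time = 2.618 R/h × 1.300 h = 3.403 R.

3.40 R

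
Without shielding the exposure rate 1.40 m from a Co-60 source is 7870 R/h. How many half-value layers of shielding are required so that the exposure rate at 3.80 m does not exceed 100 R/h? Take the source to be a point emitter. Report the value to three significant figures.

3.42 half-value layers

At 3.80 m, distance alone gives 7870 × (1.40/3.80)² = 7870 × 0.1357 = 1068 R/h.
Further attenuation needed: 1068/100 = 10.68.
n = log₂(10.68) = 3.417 half-value layers.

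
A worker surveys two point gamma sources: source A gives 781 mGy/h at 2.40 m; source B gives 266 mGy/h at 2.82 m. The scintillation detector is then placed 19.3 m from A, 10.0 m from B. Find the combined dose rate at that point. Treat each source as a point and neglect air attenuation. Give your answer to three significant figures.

Each source contributes Iᵢ·(dᵢ/rᵢ)²; contributions add.
A: 781 × (2.40/19.3)² = 12.08 mGy/h
B: 266 × (2.82/10.0)² = 21.15 mGy/h
Total = 12.08 + 21.15 = 33.23 mGy/h.

33.2 mGy/h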